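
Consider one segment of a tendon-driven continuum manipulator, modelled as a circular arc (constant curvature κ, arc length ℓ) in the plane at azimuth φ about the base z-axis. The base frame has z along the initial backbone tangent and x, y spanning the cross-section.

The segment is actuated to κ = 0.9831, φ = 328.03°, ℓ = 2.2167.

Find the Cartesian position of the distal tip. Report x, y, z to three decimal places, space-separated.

1.356 -0.846 0.835

θ = κ·ℓ = 0.9831 × 2.2167 = 2.17924 rad
ρ = (1 − cos θ)/κ = (1 − -0.57159)/0.9831 = 1.59861
z = sin θ / κ = 0.82054/0.9831 = 0.83465
x = ρ cos φ = 1.59861 × cos(328.03°) = 1.35614
y = ρ sin φ = 1.59861 × sin(328.03°) = -0.84642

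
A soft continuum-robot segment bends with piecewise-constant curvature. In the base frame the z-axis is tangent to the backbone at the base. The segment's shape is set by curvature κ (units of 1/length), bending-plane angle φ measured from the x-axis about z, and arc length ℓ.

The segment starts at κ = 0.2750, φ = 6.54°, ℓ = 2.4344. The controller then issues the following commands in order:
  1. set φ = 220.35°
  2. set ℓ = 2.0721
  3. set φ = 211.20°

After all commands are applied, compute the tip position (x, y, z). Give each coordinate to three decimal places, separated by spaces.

-0.491 -0.298 1.962

initial: κ=0.2750, φ=6.54°, ℓ=2.4344
cmd 1: set φ=220.35° → (κ,φ,ℓ)=(0.2750,220.35°,2.4344) → tip=(-0.5982,-0.5082,2.2566)
cmd 2: set ℓ=2.0721 → (κ,φ,ℓ)=(0.2750,220.35°,2.0721) → tip=(-0.4379,-0.3720,1.9618)
cmd 3: set φ=211.20° → (κ,φ,ℓ)=(0.2750,211.20°,2.0721) → tip=(-0.4915,-0.2976,1.9618)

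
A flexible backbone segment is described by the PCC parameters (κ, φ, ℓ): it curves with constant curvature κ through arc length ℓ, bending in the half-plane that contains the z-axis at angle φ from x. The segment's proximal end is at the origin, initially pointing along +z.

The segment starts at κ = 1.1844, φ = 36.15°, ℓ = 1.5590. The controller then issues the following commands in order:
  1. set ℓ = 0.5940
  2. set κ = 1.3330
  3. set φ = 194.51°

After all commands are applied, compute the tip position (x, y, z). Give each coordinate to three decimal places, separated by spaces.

-0.216 -0.056 0.534

initial: κ=1.1844, φ=36.15°, ℓ=1.5590
cmd 1: set ℓ=0.5940 → (κ,φ,ℓ)=(1.1844,36.15°,0.5940) → tip=(0.1619,0.1183,0.5462)
cmd 2: set κ=1.3330 → (κ,φ,ℓ)=(1.3330,36.15°,0.5940) → tip=(0.1802,0.1316,0.5338)
cmd 3: set φ=194.51° → (κ,φ,ℓ)=(1.3330,194.51°,0.5940) → tip=(-0.2160,-0.0559,0.5338)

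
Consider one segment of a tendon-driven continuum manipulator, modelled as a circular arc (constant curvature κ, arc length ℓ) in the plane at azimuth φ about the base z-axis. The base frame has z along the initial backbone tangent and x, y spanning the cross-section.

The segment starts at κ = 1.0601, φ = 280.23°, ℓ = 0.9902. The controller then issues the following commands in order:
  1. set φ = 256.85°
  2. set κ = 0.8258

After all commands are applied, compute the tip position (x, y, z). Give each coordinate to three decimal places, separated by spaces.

initial: κ=1.0601, φ=280.23°, ℓ=0.9902
cmd 1: set φ=256.85° → (κ,φ,ℓ)=(1.0601,256.85°,0.9902) → tip=(-0.1078,-0.4613,0.8181)
cmd 2: set κ=0.8258 → (κ,φ,ℓ)=(0.8258,256.85°,0.9902) → tip=(-0.0871,-0.3727,0.8835)

-0.087 -0.373 0.883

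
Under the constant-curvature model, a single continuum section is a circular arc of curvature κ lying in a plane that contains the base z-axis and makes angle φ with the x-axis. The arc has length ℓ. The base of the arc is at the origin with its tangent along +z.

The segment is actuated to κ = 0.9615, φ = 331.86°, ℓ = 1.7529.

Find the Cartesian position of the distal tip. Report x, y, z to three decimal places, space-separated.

θ = κ·ℓ = 0.9615 × 1.7529 = 1.68541 rad
ρ = (1 − cos θ)/κ = (1 − -0.11437)/0.9615 = 1.15899
z = sin θ / κ = 0.99344/0.9615 = 1.03322
x = ρ cos φ = 1.15899 × cos(331.86°) = 1.02199
y = ρ sin φ = 1.15899 × sin(331.86°) = -0.54661

1.022 -0.547 1.033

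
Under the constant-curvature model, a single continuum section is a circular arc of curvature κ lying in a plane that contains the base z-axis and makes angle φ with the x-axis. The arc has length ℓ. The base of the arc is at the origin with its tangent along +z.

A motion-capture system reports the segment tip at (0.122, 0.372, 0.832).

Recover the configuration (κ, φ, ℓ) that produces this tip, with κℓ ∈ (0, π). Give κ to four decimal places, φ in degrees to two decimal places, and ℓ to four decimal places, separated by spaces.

ρ = √(x²+y²) = √(0.122² + 0.372²) = 0.39149
φ = atan2(y, x) mod 360° = atan2(0.372, 0.122) = 71.8427°
|p|² = ρ² + z² = 0.39149² + 0.832² = 0.84549
κ = 2ρ / |p|² = 2×0.39149 / 0.84549 = 0.92608
θ = 2·atan2(ρ, z) = 2·atan2(0.39149, 0.832) = 0.87962 rad
ℓ = θ/κ = 0.87962/0.92608 = 0.94983

0.9261 71.84 0.9498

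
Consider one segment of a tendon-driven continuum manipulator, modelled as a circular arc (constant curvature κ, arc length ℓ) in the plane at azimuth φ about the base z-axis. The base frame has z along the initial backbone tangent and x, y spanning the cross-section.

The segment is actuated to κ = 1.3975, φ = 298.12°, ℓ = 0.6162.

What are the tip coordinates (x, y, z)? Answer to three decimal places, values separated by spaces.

0.118 -0.220 0.543

θ = κ·ℓ = 1.3975 × 0.6162 = 0.86114 rad
ρ = (1 − cos θ)/κ = (1 − 0.65157)/1.3975 = 0.24932
z = sin θ / κ = 0.75859/1.3975 = 0.54282
x = ρ cos φ = 0.24932 × cos(298.12°) = 0.11751
y = ρ sin φ = 0.24932 × sin(298.12°) = -0.21989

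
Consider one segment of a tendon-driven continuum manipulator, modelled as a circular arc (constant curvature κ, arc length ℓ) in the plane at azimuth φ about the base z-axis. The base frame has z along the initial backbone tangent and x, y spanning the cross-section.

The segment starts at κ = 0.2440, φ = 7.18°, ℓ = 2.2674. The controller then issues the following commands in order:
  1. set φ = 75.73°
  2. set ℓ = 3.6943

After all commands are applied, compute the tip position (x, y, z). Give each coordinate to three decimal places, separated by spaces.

initial: κ=0.2440, φ=7.18°, ℓ=2.2674
cmd 1: set φ=75.73° → (κ,φ,ℓ)=(0.2440,75.73°,2.2674) → tip=(0.1507,0.5925,2.1535)
cmd 2: set ℓ=3.6943 → (κ,φ,ℓ)=(0.2440,75.73°,3.6943) → tip=(0.3834,1.5073,3.2139)

0.383 1.507 3.214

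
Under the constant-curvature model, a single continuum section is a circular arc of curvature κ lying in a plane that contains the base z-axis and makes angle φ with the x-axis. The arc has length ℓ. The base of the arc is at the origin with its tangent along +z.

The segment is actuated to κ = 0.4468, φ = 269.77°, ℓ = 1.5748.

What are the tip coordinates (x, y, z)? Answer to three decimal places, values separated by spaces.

-0.002 -0.532 1.448

θ = κ·ℓ = 0.4468 × 1.5748 = 0.70362 rad
ρ = (1 − cos θ)/κ = (1 − 0.76250)/0.4468 = 0.53155
z = sin θ / κ = 0.64698/0.4468 = 1.44804
x = ρ cos φ = 0.53155 × cos(269.77°) = -0.00213
y = ρ sin φ = 0.53155 × sin(269.77°) = -0.53154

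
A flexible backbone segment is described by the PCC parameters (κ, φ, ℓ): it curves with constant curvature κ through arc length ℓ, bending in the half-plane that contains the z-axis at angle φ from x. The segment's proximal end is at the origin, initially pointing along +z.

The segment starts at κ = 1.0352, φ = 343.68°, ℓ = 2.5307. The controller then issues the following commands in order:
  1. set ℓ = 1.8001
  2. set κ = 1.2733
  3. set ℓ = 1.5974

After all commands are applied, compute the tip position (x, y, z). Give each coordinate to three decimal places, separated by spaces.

1.090 -0.319 0.703

initial: κ=1.0352, φ=343.68°, ℓ=2.5307
cmd 1: set ℓ=1.8001 → (κ,φ,ℓ)=(1.0352,343.68°,1.8001) → tip=(1.1945,-0.3498,0.9249)
cmd 2: set κ=1.2733 → (κ,φ,ℓ)=(1.2733,343.68°,1.8001) → tip=(1.2514,-0.3664,0.5898)
cmd 3: set ℓ=1.5974 → (κ,φ,ℓ)=(1.2733,343.68°,1.5974) → tip=(1.0905,-0.3193,0.7026)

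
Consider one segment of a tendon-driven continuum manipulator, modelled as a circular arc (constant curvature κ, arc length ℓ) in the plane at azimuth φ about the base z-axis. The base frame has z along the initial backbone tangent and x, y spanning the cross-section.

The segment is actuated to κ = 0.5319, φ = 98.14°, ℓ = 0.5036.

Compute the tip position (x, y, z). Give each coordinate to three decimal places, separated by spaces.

θ = κ·ℓ = 0.5319 × 0.5036 = 0.26786 rad
ρ = (1 − cos θ)/κ = (1 − 0.96434)/0.5319 = 0.06705
z = sin θ / κ = 0.26467/0.5319 = 0.49760
x = ρ cos φ = 0.06705 × cos(98.14°) = -0.00949
y = ρ sin φ = 0.06705 × sin(98.14°) = 0.06637

-0.009 0.066 0.498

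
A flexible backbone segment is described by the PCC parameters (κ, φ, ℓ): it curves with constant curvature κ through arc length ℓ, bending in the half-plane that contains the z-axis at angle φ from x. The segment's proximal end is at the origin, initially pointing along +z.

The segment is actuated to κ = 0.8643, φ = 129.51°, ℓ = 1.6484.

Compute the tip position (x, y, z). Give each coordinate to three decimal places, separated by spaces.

θ = κ·ℓ = 0.8643 × 1.6484 = 1.42471 rad
ρ = (1 − cos θ)/κ = (1 − 0.14557)/0.8643 = 0.98859
z = sin θ / κ = 0.98935/0.8643 = 1.14468
x = ρ cos φ = 0.98859 × cos(129.51°) = -0.62895
y = ρ sin φ = 0.98859 × sin(129.51°) = 0.76271

-0.629 0.763 1.145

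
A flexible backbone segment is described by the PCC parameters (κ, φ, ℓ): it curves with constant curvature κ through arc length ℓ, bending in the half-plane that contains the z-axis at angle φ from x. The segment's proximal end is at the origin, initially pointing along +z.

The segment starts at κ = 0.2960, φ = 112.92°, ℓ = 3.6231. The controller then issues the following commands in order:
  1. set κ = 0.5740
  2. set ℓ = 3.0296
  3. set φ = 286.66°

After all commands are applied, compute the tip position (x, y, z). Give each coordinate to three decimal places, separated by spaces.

0.583 -1.948 1.718

initial: κ=0.2960, φ=112.92°, ℓ=3.6231
cmd 1: set κ=0.5740 → (κ,φ,ℓ)=(0.5740,112.92°,3.6231) → tip=(-1.0090,2.3864,1.5214)
cmd 2: set ℓ=3.0296 → (κ,φ,ℓ)=(0.5740,112.92°,3.0296) → tip=(-0.7921,1.8732,1.7176)
cmd 3: set φ=286.66° → (κ,φ,ℓ)=(0.5740,286.66°,3.0296) → tip=(0.5831,-1.9484,1.7176)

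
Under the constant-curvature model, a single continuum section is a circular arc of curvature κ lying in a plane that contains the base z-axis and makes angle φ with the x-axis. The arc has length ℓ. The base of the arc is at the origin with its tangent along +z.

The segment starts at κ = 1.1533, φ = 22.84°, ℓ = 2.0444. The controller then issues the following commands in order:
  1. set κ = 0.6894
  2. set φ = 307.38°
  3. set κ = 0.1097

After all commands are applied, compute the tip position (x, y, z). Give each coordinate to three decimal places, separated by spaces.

initial: κ=1.1533, φ=22.84°, ℓ=2.0444
cmd 1: set κ=0.6894 → (κ,φ,ℓ)=(0.6894,22.84°,2.0444) → tip=(1.1220,0.4726,1.4317)
cmd 2: set φ=307.38° → (κ,φ,ℓ)=(0.6894,307.38°,2.0444) → tip=(0.7391,-0.9674,1.4317)
cmd 3: set κ=0.1097 → (κ,φ,ℓ)=(0.1097,307.38°,2.0444) → tip=(0.1386,-0.1814,2.0273)

0.139 -0.181 2.027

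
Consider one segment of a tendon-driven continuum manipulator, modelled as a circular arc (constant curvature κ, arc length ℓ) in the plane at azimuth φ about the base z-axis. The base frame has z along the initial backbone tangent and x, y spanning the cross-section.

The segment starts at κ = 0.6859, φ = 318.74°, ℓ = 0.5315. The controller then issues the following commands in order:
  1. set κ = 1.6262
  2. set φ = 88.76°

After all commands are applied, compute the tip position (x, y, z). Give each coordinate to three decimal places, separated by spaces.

0.005 0.216 0.468

initial: κ=0.6859, φ=318.74°, ℓ=0.5315
cmd 1: set κ=1.6262 → (κ,φ,ℓ)=(1.6262,318.74°,0.5315) → tip=(0.1622,-0.1423,0.4678)
cmd 2: set φ=88.76° → (κ,φ,ℓ)=(1.6262,88.76°,0.5315) → tip=(0.0047,0.2157,0.4678)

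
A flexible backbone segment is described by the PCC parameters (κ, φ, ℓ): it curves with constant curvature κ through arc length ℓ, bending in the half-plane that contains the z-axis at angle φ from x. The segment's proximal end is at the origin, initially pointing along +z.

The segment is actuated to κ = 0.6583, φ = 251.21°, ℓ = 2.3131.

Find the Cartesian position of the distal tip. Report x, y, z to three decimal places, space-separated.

-0.466 -1.369 1.517

θ = κ·ℓ = 0.6583 × 2.3131 = 1.52271 rad
ρ = (1 − cos θ)/κ = (1 − 0.04806)/0.6583 = 1.44605
z = sin θ / κ = 0.99884/0.6583 = 1.51731
x = ρ cos φ = 1.44605 × cos(251.21°) = -0.46577
y = ρ sin φ = 1.44605 × sin(251.21°) = -1.36899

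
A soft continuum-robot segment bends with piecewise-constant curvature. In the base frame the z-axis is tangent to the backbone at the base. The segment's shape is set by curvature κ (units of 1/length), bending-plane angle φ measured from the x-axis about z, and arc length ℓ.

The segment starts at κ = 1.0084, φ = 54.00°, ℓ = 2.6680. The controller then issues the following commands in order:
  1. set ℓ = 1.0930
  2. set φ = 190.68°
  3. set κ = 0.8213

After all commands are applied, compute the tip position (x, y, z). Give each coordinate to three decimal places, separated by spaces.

-0.451 -0.085 0.952

initial: κ=1.0084, φ=54.00°, ℓ=2.6680
cmd 1: set ℓ=1.0930 → (κ,φ,ℓ)=(1.0084,54.00°,1.0930) → tip=(0.3196,0.4399,0.8848)
cmd 2: set φ=190.68° → (κ,φ,ℓ)=(1.0084,190.68°,1.0930) → tip=(-0.5344,-0.1008,0.8848)
cmd 3: set κ=0.8213 → (κ,φ,ℓ)=(0.8213,190.68°,1.0930) → tip=(-0.4506,-0.0850,0.9520)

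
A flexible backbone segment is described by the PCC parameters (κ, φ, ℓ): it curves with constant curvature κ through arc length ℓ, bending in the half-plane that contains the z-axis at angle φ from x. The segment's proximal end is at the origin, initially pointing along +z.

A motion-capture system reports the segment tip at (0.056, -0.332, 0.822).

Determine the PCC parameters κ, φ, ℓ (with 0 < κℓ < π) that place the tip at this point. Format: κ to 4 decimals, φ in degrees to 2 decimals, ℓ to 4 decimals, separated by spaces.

0.8534 279.57 0.9111

ρ = √(x²+y²) = √(0.056² + -0.332²) = 0.33669
φ = atan2(y, x) mod 360° = atan2(-0.332, 0.056) = 279.5742°
|p|² = ρ² + z² = 0.33669² + 0.822² = 0.78904
κ = 2ρ / |p|² = 2×0.33669 / 0.78904 = 0.85341
θ = 2·atan2(ρ, z) = 2·atan2(0.33669, 0.822) = 0.77751 rad
ℓ = θ/κ = 0.77751/0.85341 = 0.91106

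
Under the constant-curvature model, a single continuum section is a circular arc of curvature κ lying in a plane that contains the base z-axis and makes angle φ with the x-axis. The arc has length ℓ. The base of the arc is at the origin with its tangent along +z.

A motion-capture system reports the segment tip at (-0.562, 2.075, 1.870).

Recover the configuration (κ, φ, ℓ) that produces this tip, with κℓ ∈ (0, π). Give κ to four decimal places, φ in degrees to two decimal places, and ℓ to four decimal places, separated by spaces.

0.5296 105.15 3.2284

ρ = √(x²+y²) = √(-0.562² + 2.075²) = 2.14976
φ = atan2(y, x) mod 360° = atan2(2.075, -0.562) = 105.1546°
|p|² = ρ² + z² = 2.14976² + 1.870² = 8.11837
κ = 2ρ / |p|² = 2×2.14976 / 8.11837 = 0.52960
θ = 2·atan2(ρ, z) = 2·atan2(2.14976, 1.870) = 1.70976 rad
ℓ = θ/κ = 1.70976/0.52960 = 3.22838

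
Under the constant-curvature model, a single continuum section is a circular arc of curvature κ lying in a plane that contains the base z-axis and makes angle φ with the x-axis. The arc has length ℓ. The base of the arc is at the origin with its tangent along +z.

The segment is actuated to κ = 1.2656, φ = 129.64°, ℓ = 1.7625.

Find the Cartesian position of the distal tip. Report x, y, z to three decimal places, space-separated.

-0.813 0.981 0.624

θ = κ·ℓ = 1.2656 × 1.7625 = 2.23062 rad
ρ = (1 − cos θ)/κ = (1 − -0.61298)/1.2656 = 1.27448
z = sin θ / κ = 0.79010/1.2656 = 0.62429
x = ρ cos φ = 1.27448 × cos(129.64°) = -0.81307
y = ρ sin φ = 1.27448 × sin(129.64°) = 0.98143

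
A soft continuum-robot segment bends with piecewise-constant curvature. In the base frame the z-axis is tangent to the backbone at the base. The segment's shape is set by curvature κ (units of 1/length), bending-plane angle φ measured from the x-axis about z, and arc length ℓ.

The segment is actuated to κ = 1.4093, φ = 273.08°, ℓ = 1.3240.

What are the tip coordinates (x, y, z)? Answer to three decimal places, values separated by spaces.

0.049 -0.915 0.679

θ = κ·ℓ = 1.4093 × 1.3240 = 1.86591 rad
ρ = (1 − cos θ)/κ = (1 − -0.29085)/1.4093 = 0.91595
z = sin θ / κ = 0.95677/1.4093 = 0.67890
x = ρ cos φ = 0.91595 × cos(273.08°) = 0.04921
y = ρ sin φ = 0.91595 × sin(273.08°) = -0.91463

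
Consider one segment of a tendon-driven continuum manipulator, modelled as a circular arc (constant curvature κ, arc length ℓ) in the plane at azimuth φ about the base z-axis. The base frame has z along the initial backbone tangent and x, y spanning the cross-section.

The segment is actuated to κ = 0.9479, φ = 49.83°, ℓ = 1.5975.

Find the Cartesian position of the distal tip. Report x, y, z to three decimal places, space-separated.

0.642 0.761 1.053

θ = κ·ℓ = 0.9479 × 1.5975 = 1.51427 rad
ρ = (1 − cos θ)/κ = (1 − 0.05650)/0.9479 = 0.99536
z = sin θ / κ = 0.99840/0.9479 = 1.05328
x = ρ cos φ = 0.99536 × cos(49.83°) = 0.64207
y = ρ sin φ = 0.99536 × sin(49.83°) = 0.76059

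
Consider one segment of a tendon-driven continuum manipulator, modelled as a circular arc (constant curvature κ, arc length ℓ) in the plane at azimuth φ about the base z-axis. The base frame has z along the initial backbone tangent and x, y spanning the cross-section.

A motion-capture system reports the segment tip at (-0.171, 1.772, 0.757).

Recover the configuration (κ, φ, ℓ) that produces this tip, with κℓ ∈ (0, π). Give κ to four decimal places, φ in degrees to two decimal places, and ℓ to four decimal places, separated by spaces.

0.9514 95.51 2.4568

ρ = √(x²+y²) = √(-0.171² + 1.772²) = 1.78023
φ = atan2(y, x) mod 360° = atan2(1.772, -0.171) = 95.5120°
|p|² = ρ² + z² = 1.78023² + 0.757² = 3.74227
κ = 2ρ / |p|² = 2×1.78023 / 3.74227 = 0.95142
θ = 2·atan2(ρ, z) = 2·atan2(1.78023, 0.757) = 2.33747 rad
ℓ = θ/κ = 2.33747/0.95142 = 2.45683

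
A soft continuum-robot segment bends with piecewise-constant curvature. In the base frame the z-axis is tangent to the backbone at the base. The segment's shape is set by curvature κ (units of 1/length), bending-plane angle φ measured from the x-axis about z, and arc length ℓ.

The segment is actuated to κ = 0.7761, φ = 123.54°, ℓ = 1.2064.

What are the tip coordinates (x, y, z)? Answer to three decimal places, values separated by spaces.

-0.290 0.437 1.038

θ = κ·ℓ = 0.7761 × 1.2064 = 0.93629 rad
ρ = (1 − cos θ)/κ = (1 − 0.59278)/0.7761 = 0.52470
z = sin θ / κ = 0.80536/0.7761 = 1.03770
x = ρ cos φ = 0.52470 × cos(123.54°) = -0.28991
y = ρ sin φ = 0.52470 × sin(123.54°) = 0.43734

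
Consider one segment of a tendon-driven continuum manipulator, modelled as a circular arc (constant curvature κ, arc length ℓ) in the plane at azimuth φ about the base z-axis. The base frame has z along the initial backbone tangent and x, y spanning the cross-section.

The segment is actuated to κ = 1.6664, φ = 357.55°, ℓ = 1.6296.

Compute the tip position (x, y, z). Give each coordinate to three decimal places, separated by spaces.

1.146 -0.049 0.248

θ = κ·ℓ = 1.6664 × 1.6296 = 2.71557 rad
ρ = (1 − cos θ)/κ = (1 − -0.91061)/1.6664 = 1.14655
z = sin θ / κ = 0.41326/1.6664 = 0.24799
x = ρ cos φ = 1.14655 × cos(357.55°) = 1.14550
y = ρ sin φ = 1.14655 × sin(357.55°) = -0.04901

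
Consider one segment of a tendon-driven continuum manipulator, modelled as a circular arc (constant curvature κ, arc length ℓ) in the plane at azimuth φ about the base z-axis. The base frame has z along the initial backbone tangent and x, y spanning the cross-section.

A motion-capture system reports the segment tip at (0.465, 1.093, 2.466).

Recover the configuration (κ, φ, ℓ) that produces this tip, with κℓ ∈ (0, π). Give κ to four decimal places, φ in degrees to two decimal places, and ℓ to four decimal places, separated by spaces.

0.3171 66.95 2.8313

ρ = √(x²+y²) = √(0.465² + 1.093²) = 1.18780
φ = atan2(y, x) mod 360° = atan2(1.093, 0.465) = 66.9534°
|p|² = ρ² + z² = 1.18780² + 2.466² = 7.49203
κ = 2ρ / |p|² = 2×1.18780 / 7.49203 = 0.31708
θ = 2·atan2(ρ, z) = 2·atan2(1.18780, 2.466) = 0.89776 rad
ℓ = θ/κ = 0.89776/0.31708 = 2.83128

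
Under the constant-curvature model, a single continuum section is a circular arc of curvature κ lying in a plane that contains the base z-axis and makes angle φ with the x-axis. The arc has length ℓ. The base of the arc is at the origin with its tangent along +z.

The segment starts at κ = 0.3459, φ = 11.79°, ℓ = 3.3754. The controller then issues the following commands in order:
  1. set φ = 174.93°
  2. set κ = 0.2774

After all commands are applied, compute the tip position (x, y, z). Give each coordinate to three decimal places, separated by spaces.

initial: κ=0.3459, φ=11.79°, ℓ=3.3754
cmd 1: set φ=174.93° → (κ,φ,ℓ)=(0.3459,174.93°,3.3754) → tip=(-1.7497,0.1552,2.6591)
cmd 2: set κ=0.2774 → (κ,φ,ℓ)=(0.2774,174.93°,3.3754) → tip=(-1.4624,0.1297,2.9034)

-1.462 0.130 2.903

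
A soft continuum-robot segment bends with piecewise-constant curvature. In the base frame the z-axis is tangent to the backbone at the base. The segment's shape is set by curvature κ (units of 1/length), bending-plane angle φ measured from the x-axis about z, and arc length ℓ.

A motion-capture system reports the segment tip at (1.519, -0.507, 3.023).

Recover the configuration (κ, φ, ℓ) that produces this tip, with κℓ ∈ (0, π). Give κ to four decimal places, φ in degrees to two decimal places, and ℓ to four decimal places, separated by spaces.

0.2737 341.54 3.5601

ρ = √(x²+y²) = √(1.519² + -0.507²) = 1.60138
φ = atan2(y, x) mod 360° = atan2(-0.507, 1.519) = 341.5424°
|p|² = ρ² + z² = 1.60138² + 3.023² = 11.70294
κ = 2ρ / |p|² = 2×1.60138 / 11.70294 = 0.27367
θ = 2·atan2(ρ, z) = 2·atan2(1.60138, 3.023) = 0.97430 rad
ℓ = θ/κ = 0.97430/0.27367 = 3.56010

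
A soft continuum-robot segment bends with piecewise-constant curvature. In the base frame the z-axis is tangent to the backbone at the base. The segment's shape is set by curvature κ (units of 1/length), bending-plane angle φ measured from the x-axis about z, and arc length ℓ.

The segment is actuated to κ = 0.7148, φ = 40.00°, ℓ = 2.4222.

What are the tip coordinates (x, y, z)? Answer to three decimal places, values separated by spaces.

θ = κ·ℓ = 0.7148 × 2.4222 = 1.73139 rad
ρ = (1 − cos θ)/κ = (1 − -0.15990)/0.7148 = 1.62270
z = sin θ / κ = 0.98713/0.7148 = 1.38099
x = ρ cos φ = 1.62270 × cos(40.00°) = 1.24306
y = ρ sin φ = 1.62270 × sin(40.00°) = 1.04305

1.243 1.043 1.381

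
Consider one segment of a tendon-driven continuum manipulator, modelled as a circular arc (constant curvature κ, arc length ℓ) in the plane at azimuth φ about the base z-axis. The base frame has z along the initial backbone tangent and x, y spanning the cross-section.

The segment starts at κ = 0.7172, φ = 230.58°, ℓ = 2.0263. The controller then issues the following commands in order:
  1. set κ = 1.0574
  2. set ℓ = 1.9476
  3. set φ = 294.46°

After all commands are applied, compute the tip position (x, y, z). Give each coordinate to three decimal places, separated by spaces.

0.575 -1.265 0.835

initial: κ=0.7172, φ=230.58°, ℓ=2.0263
cmd 1: set κ=1.0574 → (κ,φ,ℓ)=(1.0574,230.58°,2.0263) → tip=(-0.9255,-1.1259,0.7953)
cmd 2: set ℓ=1.9476 → (κ,φ,ℓ)=(1.0574,230.58°,1.9476) → tip=(-0.8824,-1.0735,0.8351)
cmd 3: set φ=294.46° → (κ,φ,ℓ)=(1.0574,294.46°,1.9476) → tip=(0.5754,-1.2649,0.8351)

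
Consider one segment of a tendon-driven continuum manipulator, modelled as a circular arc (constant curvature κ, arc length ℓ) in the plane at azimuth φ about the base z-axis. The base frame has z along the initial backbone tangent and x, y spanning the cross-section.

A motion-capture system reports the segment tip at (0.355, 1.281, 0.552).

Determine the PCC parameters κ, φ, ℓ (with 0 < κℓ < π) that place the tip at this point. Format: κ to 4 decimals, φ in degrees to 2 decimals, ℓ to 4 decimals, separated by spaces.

1.2833 74.51 1.8347

ρ = √(x²+y²) = √(0.355² + 1.281²) = 1.32928
φ = atan2(y, x) mod 360° = atan2(1.281, 0.355) = 74.5105°
|p|² = ρ² + z² = 1.32928² + 0.552² = 2.07169
κ = 2ρ / |p|² = 2×1.32928 / 2.07169 = 1.28328
θ = 2·atan2(ρ, z) = 2·atan2(1.32928, 0.552) = 2.35440 rad
ℓ = θ/κ = 2.35440/1.28328 = 1.83468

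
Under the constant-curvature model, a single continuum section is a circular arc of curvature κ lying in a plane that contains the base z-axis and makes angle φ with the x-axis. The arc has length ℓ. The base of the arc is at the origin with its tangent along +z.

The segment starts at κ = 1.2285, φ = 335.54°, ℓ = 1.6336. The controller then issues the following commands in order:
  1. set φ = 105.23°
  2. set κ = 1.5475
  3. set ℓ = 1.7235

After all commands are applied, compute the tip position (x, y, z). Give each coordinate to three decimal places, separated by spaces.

initial: κ=1.2285, φ=335.54°, ℓ=1.6336
cmd 1: set φ=105.23° → (κ,φ,ℓ)=(1.2285,105.23°,1.6336) → tip=(-0.3042,1.1172,0.7378)
cmd 2: set κ=1.5475 → (κ,φ,ℓ)=(1.5475,105.23°,1.6336) → tip=(-0.3085,1.1333,0.3721)
cmd 3: set ℓ=1.7235 → (κ,φ,ℓ)=(1.5475,105.23°,1.7235) → tip=(-0.3208,1.1781,0.2952)

-0.321 1.178 0.295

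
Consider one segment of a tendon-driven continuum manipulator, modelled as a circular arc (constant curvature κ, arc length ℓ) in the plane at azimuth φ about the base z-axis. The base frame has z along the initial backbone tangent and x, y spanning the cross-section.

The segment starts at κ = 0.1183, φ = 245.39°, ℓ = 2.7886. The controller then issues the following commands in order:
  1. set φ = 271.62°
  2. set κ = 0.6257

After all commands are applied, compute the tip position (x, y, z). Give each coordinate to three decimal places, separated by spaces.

0.053 -1.874 1.574

initial: κ=0.1183, φ=245.39°, ℓ=2.7886
cmd 1: set φ=271.62° → (κ,φ,ℓ)=(0.1183,271.62°,2.7886) → tip=(0.0129,-0.4556,2.7383)
cmd 2: set κ=0.6257 → (κ,φ,ℓ)=(0.6257,271.62°,2.7886) → tip=(0.0530,-1.8742,1.5741)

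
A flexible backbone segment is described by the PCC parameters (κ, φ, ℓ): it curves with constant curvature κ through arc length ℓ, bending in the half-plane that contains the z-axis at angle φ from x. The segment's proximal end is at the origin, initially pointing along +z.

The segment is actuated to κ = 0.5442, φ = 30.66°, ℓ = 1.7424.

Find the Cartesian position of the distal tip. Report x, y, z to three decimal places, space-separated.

0.659 0.391 1.493

θ = κ·ℓ = 0.5442 × 1.7424 = 0.94821 rad
ρ = (1 − cos θ)/κ = (1 − 0.58313)/0.5442 = 0.76601
z = sin θ / κ = 0.81238/0.5442 = 1.49279
x = ρ cos φ = 0.76601 × cos(30.66°) = 0.65893
y = ρ sin φ = 0.76601 × sin(30.66°) = 0.39062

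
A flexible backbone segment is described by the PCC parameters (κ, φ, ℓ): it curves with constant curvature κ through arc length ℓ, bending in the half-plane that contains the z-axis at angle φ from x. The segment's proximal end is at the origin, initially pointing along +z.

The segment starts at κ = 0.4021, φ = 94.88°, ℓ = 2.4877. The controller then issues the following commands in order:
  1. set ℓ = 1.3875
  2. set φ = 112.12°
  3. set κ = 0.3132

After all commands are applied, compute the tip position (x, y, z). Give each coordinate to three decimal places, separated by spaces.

initial: κ=0.4021, φ=94.88°, ℓ=2.4877
cmd 1: set ℓ=1.3875 → (κ,φ,ℓ)=(0.4021,94.88°,1.3875) → tip=(-0.0321,0.3757,1.3166)
cmd 2: set φ=112.12° → (κ,φ,ℓ)=(0.4021,112.12°,1.3875) → tip=(-0.1420,0.3494,1.3166)
cmd 3: set κ=0.3132 → (κ,φ,ℓ)=(0.3132,112.12°,1.3875) → tip=(-0.1117,0.2749,1.3442)

-0.112 0.275 1.344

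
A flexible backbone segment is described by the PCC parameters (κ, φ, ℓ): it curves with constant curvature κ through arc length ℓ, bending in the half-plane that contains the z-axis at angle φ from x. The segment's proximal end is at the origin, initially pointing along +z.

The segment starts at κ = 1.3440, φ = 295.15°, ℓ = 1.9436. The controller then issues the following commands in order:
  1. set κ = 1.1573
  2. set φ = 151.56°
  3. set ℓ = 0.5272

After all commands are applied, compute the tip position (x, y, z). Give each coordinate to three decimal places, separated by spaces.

initial: κ=1.3440, φ=295.15°, ℓ=1.9436
cmd 1: set κ=1.1573 → (κ,φ,ℓ)=(1.1573,295.15°,1.9436) → tip=(0.5977,-1.2731,0.6727)
cmd 2: set φ=151.56° → (κ,φ,ℓ)=(1.1573,151.56°,1.9436) → tip=(-1.2367,0.6698,0.6727)
cmd 3: set ℓ=0.5272 → (κ,φ,ℓ)=(1.1573,151.56°,0.5272) → tip=(-0.1371,0.0742,0.4951)

-0.137 0.074 0.495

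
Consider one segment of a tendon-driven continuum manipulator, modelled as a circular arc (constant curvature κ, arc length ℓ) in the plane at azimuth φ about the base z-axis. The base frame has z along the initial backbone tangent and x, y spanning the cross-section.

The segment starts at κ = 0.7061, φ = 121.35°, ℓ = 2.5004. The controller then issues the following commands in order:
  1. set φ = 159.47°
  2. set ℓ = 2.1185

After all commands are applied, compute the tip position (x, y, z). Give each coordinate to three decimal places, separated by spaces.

-1.227 0.459 1.412

initial: κ=0.7061, φ=121.35°, ℓ=2.5004
cmd 1: set φ=159.47° → (κ,φ,ℓ)=(0.7061,159.47°,2.5004) → tip=(-1.5829,0.5928,1.3895)
cmd 2: set ℓ=2.1185 → (κ,φ,ℓ)=(0.7061,159.47°,2.1185) → tip=(-1.2270,0.4595,1.4123)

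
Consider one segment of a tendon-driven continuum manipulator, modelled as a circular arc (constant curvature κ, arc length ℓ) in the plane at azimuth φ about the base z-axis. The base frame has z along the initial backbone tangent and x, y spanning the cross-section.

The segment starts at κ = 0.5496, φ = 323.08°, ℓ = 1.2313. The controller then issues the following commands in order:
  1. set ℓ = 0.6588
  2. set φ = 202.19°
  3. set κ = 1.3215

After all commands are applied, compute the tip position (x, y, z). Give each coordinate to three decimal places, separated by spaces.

-0.249 -0.102 0.579

initial: κ=0.5496, φ=323.08°, ℓ=1.2313
cmd 1: set ℓ=0.6588 → (κ,φ,ℓ)=(0.5496,323.08°,0.6588) → tip=(0.0943,-0.0709,0.6445)
cmd 2: set φ=202.19° → (κ,φ,ℓ)=(0.5496,202.19°,0.6588) → tip=(-0.1092,-0.0446,0.6445)
cmd 3: set κ=1.3215 → (κ,φ,ℓ)=(1.3215,202.19°,0.6588) → tip=(-0.2492,-0.1016,0.5787)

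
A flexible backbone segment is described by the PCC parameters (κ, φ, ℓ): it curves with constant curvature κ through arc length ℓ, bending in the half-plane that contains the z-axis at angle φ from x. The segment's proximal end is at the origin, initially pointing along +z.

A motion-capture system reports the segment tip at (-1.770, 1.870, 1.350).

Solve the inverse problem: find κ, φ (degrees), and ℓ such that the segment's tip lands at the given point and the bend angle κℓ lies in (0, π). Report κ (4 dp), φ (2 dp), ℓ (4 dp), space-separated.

0.6093 133.43 3.5712

ρ = √(x²+y²) = √(-1.770² + 1.870²) = 2.57484
φ = atan2(y, x) mod 360° = atan2(1.870, -1.770) = 133.4263°
|p|² = ρ² + z² = 2.57484² + 1.350² = 8.45230
κ = 2ρ / |p|² = 2×2.57484 / 8.45230 = 0.60926
θ = 2·atan2(ρ, z) = 2·atan2(2.57484, 1.350) = 2.17579 rad
ℓ = θ/κ = 2.17579/0.60926 = 3.57118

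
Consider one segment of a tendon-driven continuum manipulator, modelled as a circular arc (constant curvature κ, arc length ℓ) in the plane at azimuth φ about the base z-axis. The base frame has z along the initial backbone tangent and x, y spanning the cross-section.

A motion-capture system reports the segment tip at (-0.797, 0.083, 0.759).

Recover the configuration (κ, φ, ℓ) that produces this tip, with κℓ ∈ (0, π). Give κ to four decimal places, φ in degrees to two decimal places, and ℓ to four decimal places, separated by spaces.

ρ = √(x²+y²) = √(-0.797² + 0.083²) = 0.80131
φ = atan2(y, x) mod 360° = atan2(0.083, -0.797) = 174.0546°
|p|² = ρ² + z² = 0.80131² + 0.759² = 1.21818
κ = 2ρ / |p|² = 2×0.80131 / 1.21818 = 1.31559
θ = 2·atan2(ρ, z) = 2·atan2(0.80131, 0.759) = 1.62502 rad
ℓ = θ/κ = 1.62502/1.31559 = 1.23520

1.3156 174.05 1.2352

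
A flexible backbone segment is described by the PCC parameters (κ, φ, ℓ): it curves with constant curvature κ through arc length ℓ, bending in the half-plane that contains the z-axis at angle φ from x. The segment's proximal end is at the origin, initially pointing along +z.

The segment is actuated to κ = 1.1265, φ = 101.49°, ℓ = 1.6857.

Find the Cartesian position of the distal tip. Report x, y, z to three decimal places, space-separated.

-0.234 1.150 0.840

θ = κ·ℓ = 1.1265 × 1.6857 = 1.89894 rad
ρ = (1 − cos θ)/κ = (1 − -0.32229)/1.1265 = 1.17380
z = sin θ / κ = 0.94664/1.1265 = 0.84034
x = ρ cos φ = 1.17380 × cos(101.49°) = -0.23382
y = ρ sin φ = 1.17380 × sin(101.49°) = 1.15028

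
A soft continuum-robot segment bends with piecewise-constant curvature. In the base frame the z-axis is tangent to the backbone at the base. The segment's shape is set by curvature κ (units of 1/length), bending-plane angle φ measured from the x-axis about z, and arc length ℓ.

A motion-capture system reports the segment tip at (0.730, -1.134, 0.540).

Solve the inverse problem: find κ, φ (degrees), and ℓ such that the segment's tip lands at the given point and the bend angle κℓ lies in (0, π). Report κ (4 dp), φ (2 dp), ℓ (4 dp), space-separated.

ρ = √(x²+y²) = √(0.730² + -1.134²) = 1.34865
φ = atan2(y, x) mod 360° = atan2(-1.134, 0.730) = 302.7710°
|p|² = ρ² + z² = 1.34865² + 0.540² = 2.11046
κ = 2ρ / |p|² = 2×1.34865 / 2.11046 = 1.27806
θ = 2·atan2(ρ, z) = 2·atan2(1.34865, 0.540) = 2.37989 rad
ℓ = θ/κ = 2.37989/1.27806 = 1.86210

1.2781 302.77 1.8621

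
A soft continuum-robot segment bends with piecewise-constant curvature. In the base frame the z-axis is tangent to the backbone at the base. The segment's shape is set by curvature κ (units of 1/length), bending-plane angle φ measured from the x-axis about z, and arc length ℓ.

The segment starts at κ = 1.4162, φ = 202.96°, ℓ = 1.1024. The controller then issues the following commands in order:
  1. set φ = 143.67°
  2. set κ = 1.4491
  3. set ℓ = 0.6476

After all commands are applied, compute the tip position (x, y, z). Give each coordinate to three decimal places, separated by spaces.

-0.227 0.167 0.557

initial: κ=1.4162, φ=202.96°, ℓ=1.1024
cmd 1: set φ=143.67° → (κ,φ,ℓ)=(1.4162,143.67°,1.1024) → tip=(-0.5634,0.4143,0.7061)
cmd 2: set κ=1.4491 → (κ,φ,ℓ)=(1.4491,143.67°,1.1024) → tip=(-0.5708,0.4197,0.6898)
cmd 3: set ℓ=0.6476 → (κ,φ,ℓ)=(1.4491,143.67°,0.6476) → tip=(-0.2274,0.1672,0.5566)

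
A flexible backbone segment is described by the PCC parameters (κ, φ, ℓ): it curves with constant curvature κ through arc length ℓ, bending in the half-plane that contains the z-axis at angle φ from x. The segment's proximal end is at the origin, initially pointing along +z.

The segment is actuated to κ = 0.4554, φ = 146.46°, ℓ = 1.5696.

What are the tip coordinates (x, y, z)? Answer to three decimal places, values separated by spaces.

-0.448 0.297 1.439

θ = κ·ℓ = 0.4554 × 1.5696 = 0.71480 rad
ρ = (1 − cos θ)/κ = (1 − 0.75523)/0.4554 = 0.53749
z = sin θ / κ = 0.65546/0.4554 = 1.43931
x = ρ cos φ = 0.53749 × cos(146.46°) = -0.44800
y = ρ sin φ = 0.53749 × sin(146.46°) = 0.29697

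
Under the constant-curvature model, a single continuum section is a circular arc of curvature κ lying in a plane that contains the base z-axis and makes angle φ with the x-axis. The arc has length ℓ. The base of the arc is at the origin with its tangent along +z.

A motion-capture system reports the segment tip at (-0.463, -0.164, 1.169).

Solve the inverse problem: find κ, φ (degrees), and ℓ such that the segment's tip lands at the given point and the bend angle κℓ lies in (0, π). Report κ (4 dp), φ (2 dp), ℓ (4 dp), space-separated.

ρ = √(x²+y²) = √(-0.463² + -0.164²) = 0.49119
φ = atan2(y, x) mod 360° = atan2(-0.164, -0.463) = 199.5047°
|p|² = ρ² + z² = 0.49119² + 1.169² = 1.60783
κ = 2ρ / |p|² = 2×0.49119 / 1.60783 = 0.61100
θ = 2·atan2(ρ, z) = 2·atan2(0.49119, 1.169) = 0.79556 rad
ℓ = θ/κ = 0.79556/0.61100 = 1.30207

0.6110 199.50 1.3021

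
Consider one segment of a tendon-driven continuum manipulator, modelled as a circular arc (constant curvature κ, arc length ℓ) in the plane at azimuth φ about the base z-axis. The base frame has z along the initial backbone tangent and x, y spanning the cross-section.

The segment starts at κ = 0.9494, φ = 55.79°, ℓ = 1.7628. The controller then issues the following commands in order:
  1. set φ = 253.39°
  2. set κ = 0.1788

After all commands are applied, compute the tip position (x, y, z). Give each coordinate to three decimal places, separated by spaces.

initial: κ=0.9494, φ=55.79°, ℓ=1.7628
cmd 1: set φ=253.39° → (κ,φ,ℓ)=(0.9494,253.39°,1.7628) → tip=(-0.3320,-1.1129,1.0477)
cmd 2: set κ=0.1788 → (κ,φ,ℓ)=(0.1788,253.39°,1.7628) → tip=(-0.0788,-0.2640,1.7338)

-0.079 -0.264 1.734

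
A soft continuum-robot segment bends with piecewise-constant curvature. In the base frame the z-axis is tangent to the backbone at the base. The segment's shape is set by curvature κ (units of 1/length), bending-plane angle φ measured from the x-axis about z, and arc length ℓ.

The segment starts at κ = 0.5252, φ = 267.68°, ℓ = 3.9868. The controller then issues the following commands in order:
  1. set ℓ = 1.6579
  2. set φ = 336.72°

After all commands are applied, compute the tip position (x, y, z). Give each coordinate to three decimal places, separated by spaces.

0.622 -0.268 1.456

initial: κ=0.5252, φ=267.68°, ℓ=3.9868
cmd 1: set ℓ=1.6579 → (κ,φ,ℓ)=(0.5252,267.68°,1.6579) → tip=(-0.0274,-0.6768,1.4562)
cmd 2: set φ=336.72° → (κ,φ,ℓ)=(0.5252,336.72°,1.6579) → tip=(0.6222,-0.2677,1.4562)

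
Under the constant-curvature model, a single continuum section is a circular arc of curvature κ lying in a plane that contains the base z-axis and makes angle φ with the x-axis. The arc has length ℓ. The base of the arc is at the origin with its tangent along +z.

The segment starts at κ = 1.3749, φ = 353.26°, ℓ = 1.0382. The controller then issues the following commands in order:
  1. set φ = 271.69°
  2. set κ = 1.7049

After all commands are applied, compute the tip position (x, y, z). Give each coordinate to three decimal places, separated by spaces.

0.021 -0.702 0.575

initial: κ=1.3749, φ=353.26°, ℓ=1.0382
cmd 1: set φ=271.69° → (κ,φ,ℓ)=(1.3749,271.69°,1.0382) → tip=(0.0184,-0.6231,0.7199)
cmd 2: set κ=1.7049 → (κ,φ,ℓ)=(1.7049,271.69°,1.0382) → tip=(0.0207,-0.7023,0.5749)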